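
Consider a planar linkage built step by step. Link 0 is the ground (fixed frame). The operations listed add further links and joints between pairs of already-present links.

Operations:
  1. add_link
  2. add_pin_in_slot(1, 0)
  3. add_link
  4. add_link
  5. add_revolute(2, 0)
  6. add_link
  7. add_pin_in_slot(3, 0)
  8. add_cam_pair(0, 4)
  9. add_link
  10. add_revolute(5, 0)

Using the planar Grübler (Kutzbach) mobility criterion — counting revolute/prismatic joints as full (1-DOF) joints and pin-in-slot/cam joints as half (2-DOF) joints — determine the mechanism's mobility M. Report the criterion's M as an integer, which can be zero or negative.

ground; <1,0,0>
#1 <2,0,0>
PS:1↔0 J2 <2,0,1>
#2 <3,0,1>
#3 <4,0,1>
R:2↔0 J1 <4,1,1>
#4 <5,1,1>
PS:3↔0 J2 <5,1,2>
C:0↔4 J2 <5,1,3>
#5 <6,1,3>
R:5↔0 J1 <6,2,3>
3×5 − 2×2 − 1×3 = 8

M = 8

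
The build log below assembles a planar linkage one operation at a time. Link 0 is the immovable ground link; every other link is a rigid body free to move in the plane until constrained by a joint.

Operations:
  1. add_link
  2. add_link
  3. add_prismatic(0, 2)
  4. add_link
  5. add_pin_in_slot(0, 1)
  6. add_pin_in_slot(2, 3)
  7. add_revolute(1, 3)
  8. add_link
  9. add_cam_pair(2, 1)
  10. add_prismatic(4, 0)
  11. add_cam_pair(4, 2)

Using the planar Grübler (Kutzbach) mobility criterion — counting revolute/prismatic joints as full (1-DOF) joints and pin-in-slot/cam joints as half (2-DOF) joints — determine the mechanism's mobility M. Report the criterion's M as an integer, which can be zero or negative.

link 0 = ground. State L|J1|J2 = 1|0|0
+link1  2|0|0
+link2  3|0|0
P(0,2) f=1→J1  3|1|0
+link3  4|1|0
PS(0,1) f=2→J2  4|1|1
PS(2,3) f=2→J2  4|1|2
R(1,3) f=1→J1  4|2|2
+link4  5|2|2
C(2,1) f=2→J2  5|2|3
P(4,0) f=1→J1  5|3|3
C(4,2) f=2→J2  5|3|4
M = 3(5−1)−2·3−4 = 12−6−4 = 2

M = 2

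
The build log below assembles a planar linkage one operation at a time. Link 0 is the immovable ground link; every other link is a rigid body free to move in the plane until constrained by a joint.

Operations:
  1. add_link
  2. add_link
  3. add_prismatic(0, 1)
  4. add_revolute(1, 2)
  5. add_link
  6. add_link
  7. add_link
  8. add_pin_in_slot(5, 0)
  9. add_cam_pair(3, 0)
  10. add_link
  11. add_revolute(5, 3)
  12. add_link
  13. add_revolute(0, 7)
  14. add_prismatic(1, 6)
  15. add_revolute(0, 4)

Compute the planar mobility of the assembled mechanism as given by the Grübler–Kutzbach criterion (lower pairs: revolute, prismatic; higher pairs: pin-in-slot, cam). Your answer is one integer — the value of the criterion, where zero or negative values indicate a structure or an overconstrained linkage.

L=1 J1=0 J2=0
add link → L=2 J1=0 J2=0
add link → L=3 J1=0 J2=0
P@0,1 dof=1 J1 → L=3 J1=1 J2=0
R@1,2 dof=1 J1 → L=3 J1=2 J2=0
add link → L=4 J1=2 J2=0
add link → L=5 J1=2 J2=0
add link → L=6 J1=2 J2=0
PS@5,0 dof=2 J2 → L=6 J1=2 J2=1
C@3,0 dof=2 J2 → L=6 J1=2 J2=2
add link → L=7 J1=2 J2=2
R@5,3 dof=1 J1 → L=7 J1=3 J2=2
add link → L=8 J1=3 J2=2
R@0,7 dof=1 J1 → L=8 J1=4 J2=2
P@1,6 dof=1 J1 → L=8 J1=5 J2=2
R@0,4 dof=1 J1 → L=8 J1=6 J2=2
M=3(L−1)−2J1−J2=3·7−2·6−2=7

M = 7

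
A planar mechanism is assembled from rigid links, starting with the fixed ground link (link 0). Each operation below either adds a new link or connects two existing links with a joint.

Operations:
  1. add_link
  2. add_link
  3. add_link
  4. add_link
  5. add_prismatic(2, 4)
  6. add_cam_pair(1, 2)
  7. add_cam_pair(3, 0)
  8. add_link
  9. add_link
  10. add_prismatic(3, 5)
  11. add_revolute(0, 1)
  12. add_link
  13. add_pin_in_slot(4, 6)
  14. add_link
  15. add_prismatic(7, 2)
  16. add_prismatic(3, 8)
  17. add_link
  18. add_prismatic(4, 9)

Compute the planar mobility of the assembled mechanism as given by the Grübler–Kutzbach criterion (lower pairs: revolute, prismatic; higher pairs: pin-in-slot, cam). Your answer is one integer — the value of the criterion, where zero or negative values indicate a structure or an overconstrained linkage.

(L,J1,J2)=(1,0,0); link0 fixed
link1: (2,0,0)
link2: (3,0,0)
link3: (4,0,0)
link4: (5,0,0)
P 2-4 [J1]: (5,1,0)
C 1-2 [J2]: (5,1,1)
C 3-0 [J2]: (5,1,2)
link5: (6,1,2)
link6: (7,1,2)
P 3-5 [J1]: (7,2,2)
R 0-1 [J1]: (7,3,2)
link7: (8,3,2)
PS 4-6 [J2]: (8,3,3)
link8: (9,3,3)
P 7-2 [J1]: (9,4,3)
P 3-8 [J1]: (9,5,3)
link9: (10,5,3)
P 4-9 [J1]: (10,6,3)
Grübler: 3·9 − 2·6 − 3 = 12

M = 12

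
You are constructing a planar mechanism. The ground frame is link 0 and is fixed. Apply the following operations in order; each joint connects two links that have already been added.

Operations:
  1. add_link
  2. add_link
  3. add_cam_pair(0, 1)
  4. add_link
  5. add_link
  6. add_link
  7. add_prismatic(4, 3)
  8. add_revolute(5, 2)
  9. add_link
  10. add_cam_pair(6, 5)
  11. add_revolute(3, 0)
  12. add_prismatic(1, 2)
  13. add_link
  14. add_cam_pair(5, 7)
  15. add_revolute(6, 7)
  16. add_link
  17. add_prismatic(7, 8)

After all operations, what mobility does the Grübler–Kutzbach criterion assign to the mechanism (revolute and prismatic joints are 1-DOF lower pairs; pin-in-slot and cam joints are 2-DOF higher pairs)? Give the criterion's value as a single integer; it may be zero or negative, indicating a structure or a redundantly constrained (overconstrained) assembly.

M = 9

[1;0;0] (link 0 is ground)
L+ [2;0;0]
L+ [3;0;0]
C(0,1)∈J2 [3;0;1]
L+ [4;0;1]
L+ [5;0;1]
L+ [6;0;1]
P(4,3)∈J1 [6;1;1]
R(5,2)∈J1 [6;2;1]
L+ [7;2;1]
C(6,5)∈J2 [7;2;2]
R(3,0)∈J1 [7;3;2]
P(1,2)∈J1 [7;4;2]
L+ [8;4;2]
C(5,7)∈J2 [8;4;3]
R(6,7)∈J1 [8;5;3]
L+ [9;5;3]
P(7,8)∈J1 [9;6;3]
mobility = 24 − 12 − 3 = 9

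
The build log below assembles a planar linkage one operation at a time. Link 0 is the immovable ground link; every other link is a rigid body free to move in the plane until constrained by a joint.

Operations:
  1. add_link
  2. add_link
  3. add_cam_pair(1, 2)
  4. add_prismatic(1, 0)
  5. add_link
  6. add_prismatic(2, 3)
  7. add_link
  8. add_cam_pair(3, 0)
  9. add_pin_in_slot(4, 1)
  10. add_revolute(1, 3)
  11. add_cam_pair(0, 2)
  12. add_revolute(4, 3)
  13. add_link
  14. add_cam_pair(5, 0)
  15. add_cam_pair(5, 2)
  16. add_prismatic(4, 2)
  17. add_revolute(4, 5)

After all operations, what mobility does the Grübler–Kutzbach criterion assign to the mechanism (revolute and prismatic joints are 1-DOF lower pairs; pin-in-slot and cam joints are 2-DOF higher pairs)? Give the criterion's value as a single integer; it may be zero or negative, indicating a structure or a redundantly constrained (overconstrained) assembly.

M = -3

(L,J1,J2)=(1,0,0); link0 fixed
link1: (2,0,0)
link2: (3,0,0)
C 1-2 [J2]: (3,0,1)
P 1-0 [J1]: (3,1,1)
link3: (4,1,1)
P 2-3 [J1]: (4,2,1)
link4: (5,2,1)
C 3-0 [J2]: (5,2,2)
PS 4-1 [J2]: (5,2,3)
R 1-3 [J1]: (5,3,3)
C 0-2 [J2]: (5,3,4)
R 4-3 [J1]: (5,4,4)
link5: (6,4,4)
C 5-0 [J2]: (6,4,5)
C 5-2 [J2]: (6,4,6)
P 4-2 [J1]: (6,5,6)
R 4-5 [J1]: (6,6,6)
Grübler: 3·5 − 2·6 − 6 = -3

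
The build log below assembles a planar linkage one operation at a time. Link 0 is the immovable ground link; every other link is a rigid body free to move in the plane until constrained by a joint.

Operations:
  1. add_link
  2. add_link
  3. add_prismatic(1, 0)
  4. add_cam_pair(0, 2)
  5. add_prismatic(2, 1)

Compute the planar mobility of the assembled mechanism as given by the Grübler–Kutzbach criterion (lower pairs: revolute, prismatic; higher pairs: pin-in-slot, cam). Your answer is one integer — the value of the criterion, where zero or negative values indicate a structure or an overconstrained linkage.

M = 1

L=1 J1=0 J2=0
add link → L=2 J1=0 J2=0
add link → L=3 J1=0 J2=0
P@1,0 dof=1 J1 → L=3 J1=1 J2=0
C@0,2 dof=2 J2 → L=3 J1=1 J2=1
P@2,1 dof=1 J1 → L=3 J1=2 J2=1
M=3(L−1)−2J1−J2=3·2−2·2−1=1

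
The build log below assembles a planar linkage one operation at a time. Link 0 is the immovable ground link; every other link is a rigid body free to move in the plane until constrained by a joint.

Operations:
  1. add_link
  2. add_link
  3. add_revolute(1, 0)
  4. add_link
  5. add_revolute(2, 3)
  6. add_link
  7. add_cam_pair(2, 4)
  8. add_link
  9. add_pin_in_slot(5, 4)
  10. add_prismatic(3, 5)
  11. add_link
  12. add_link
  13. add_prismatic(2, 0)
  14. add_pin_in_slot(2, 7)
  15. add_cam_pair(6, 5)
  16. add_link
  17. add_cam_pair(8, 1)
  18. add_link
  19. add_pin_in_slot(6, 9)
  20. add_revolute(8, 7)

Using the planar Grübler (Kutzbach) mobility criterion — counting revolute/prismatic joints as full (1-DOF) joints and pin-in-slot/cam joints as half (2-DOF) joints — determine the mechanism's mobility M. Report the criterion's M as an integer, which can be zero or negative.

M = 11

L=1 J1=0 J2=0
add link → L=2 J1=0 J2=0
add link → L=3 J1=0 J2=0
R@1,0 dof=1 J1 → L=3 J1=1 J2=0
add link → L=4 J1=1 J2=0
R@2,3 dof=1 J1 → L=4 J1=2 J2=0
add link → L=5 J1=2 J2=0
C@2,4 dof=2 J2 → L=5 J1=2 J2=1
add link → L=6 J1=2 J2=1
PS@5,4 dof=2 J2 → L=6 J1=2 J2=2
P@3,5 dof=1 J1 → L=6 J1=3 J2=2
add link → L=7 J1=3 J2=2
add link → L=8 J1=3 J2=2
P@2,0 dof=1 J1 → L=8 J1=4 J2=2
PS@2,7 dof=2 J2 → L=8 J1=4 J2=3
C@6,5 dof=2 J2 → L=8 J1=4 J2=4
add link → L=9 J1=4 J2=4
C@8,1 dof=2 J2 → L=9 J1=4 J2=5
add link → L=10 J1=4 J2=5
PS@6,9 dof=2 J2 → L=10 J1=4 J2=6
R@8,7 dof=1 J1 → L=10 J1=5 J2=6
M=3(L−1)−2J1−J2=3·9−2·5−6=11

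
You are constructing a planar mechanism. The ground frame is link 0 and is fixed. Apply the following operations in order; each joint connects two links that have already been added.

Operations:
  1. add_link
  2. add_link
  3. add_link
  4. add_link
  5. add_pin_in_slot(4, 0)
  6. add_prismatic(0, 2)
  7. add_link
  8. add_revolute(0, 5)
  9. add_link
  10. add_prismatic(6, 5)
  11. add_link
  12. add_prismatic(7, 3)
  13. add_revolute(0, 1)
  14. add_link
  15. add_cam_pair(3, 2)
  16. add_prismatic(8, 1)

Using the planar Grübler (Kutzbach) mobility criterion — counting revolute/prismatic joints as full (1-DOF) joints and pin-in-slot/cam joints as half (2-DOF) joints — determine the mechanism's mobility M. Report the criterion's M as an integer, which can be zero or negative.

M = 10

ground; <1,0,0>
#1 <2,0,0>
#2 <3,0,0>
#3 <4,0,0>
#4 <5,0,0>
PS:4↔0 J2 <5,0,1>
P:0↔2 J1 <5,1,1>
#5 <6,1,1>
R:0↔5 J1 <6,2,1>
#6 <7,2,1>
P:6↔5 J1 <7,3,1>
#7 <8,3,1>
P:7↔3 J1 <8,4,1>
R:0↔1 J1 <8,5,1>
#8 <9,5,1>
C:3↔2 J2 <9,5,2>
P:8↔1 J1 <9,6,2>
3×8 − 2×6 − 1×2 = 10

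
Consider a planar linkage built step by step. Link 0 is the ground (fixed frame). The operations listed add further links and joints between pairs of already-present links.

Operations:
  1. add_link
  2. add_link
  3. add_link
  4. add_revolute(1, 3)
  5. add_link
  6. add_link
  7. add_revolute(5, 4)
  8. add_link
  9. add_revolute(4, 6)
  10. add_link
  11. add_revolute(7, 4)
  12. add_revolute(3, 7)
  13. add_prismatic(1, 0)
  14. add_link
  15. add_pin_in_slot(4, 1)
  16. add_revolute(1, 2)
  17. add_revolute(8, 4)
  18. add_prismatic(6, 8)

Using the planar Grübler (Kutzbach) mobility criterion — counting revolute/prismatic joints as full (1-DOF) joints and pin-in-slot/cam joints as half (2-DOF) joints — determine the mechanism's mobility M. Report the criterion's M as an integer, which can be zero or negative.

M = 5

ground; <1,0,0>
#1 <2,0,0>
#2 <3,0,0>
#3 <4,0,0>
R:1↔3 J1 <4,1,0>
#4 <5,1,0>
#5 <6,1,0>
R:5↔4 J1 <6,2,0>
#6 <7,2,0>
R:4↔6 J1 <7,3,0>
#7 <8,3,0>
R:7↔4 J1 <8,4,0>
R:3↔7 J1 <8,5,0>
P:1↔0 J1 <8,6,0>
#8 <9,6,0>
PS:4↔1 J2 <9,6,1>
R:1↔2 J1 <9,7,1>
R:8↔4 J1 <9,8,1>
P:6↔8 J1 <9,9,1>
3×8 − 2×9 − 1×1 = 5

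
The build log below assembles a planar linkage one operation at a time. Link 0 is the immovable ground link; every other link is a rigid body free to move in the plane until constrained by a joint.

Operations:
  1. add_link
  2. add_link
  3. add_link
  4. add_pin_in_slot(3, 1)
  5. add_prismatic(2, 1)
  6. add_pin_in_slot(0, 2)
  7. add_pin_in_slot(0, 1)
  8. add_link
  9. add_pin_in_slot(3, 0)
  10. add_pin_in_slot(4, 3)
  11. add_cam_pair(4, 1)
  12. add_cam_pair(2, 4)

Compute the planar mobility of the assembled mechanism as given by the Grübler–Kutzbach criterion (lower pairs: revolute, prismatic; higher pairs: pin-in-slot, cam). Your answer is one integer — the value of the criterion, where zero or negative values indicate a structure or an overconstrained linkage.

ground; <1,0,0>
#1 <2,0,0>
#2 <3,0,0>
#3 <4,0,0>
PS:3↔1 J2 <4,0,1>
P:2↔1 J1 <4,1,1>
PS:0↔2 J2 <4,1,2>
PS:0↔1 J2 <4,1,3>
#4 <5,1,3>
PS:3↔0 J2 <5,1,4>
PS:4↔3 J2 <5,1,5>
C:4↔1 J2 <5,1,6>
C:2↔4 J2 <5,1,7>
3×4 − 2×1 − 1×7 = 3

M = 3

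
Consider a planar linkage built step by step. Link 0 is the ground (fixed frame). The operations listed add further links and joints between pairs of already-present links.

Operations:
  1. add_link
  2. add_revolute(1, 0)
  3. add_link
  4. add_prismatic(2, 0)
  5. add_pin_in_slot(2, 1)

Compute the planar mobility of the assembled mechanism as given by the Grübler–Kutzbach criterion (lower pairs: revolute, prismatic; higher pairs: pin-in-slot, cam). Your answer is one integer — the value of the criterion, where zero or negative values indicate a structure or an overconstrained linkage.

M = 1

link 0 = ground. State L|J1|J2 = 1|0|0
+link1  2|0|0
R(1,0) f=1→J1  2|1|0
+link2  3|1|0
P(2,0) f=1→J1  3|2|0
PS(2,1) f=2→J2  3|2|1
M = 3(3−1)−2·2−1 = 6−4−1 = 1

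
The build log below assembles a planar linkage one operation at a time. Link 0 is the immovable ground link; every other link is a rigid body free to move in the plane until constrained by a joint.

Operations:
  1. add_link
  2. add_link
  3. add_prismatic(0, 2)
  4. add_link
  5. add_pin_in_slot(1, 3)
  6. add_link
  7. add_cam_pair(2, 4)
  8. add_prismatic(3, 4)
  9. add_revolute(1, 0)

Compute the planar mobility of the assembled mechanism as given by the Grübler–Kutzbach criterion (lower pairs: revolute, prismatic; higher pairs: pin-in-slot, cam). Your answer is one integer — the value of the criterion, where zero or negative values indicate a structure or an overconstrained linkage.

link 0 = ground. State L|J1|J2 = 1|0|0
+link1  2|0|0
+link2  3|0|0
P(0,2) f=1→J1  3|1|0
+link3  4|1|0
PS(1,3) f=2→J2  4|1|1
+link4  5|1|1
C(2,4) f=2→J2  5|1|2
P(3,4) f=1→J1  5|2|2
R(1,0) f=1→J1  5|3|2
M = 3(5−1)−2·3−2 = 12−6−2 = 4

M = 4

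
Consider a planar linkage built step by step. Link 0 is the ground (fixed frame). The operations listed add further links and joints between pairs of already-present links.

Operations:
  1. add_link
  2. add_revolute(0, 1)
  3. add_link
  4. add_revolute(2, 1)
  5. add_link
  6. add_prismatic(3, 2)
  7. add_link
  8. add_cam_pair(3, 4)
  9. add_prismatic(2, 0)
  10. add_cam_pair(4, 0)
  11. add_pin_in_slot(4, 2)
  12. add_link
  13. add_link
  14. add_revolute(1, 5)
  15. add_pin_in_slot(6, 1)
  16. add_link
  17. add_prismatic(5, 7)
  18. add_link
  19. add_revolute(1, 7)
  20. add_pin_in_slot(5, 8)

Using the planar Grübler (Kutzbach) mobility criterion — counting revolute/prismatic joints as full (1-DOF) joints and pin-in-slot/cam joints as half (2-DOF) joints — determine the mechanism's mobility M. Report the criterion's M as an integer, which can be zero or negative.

(L,J1,J2)=(1,0,0); link0 fixed
link1: (2,0,0)
R 0-1 [J1]: (2,1,0)
link2: (3,1,0)
R 2-1 [J1]: (3,2,0)
link3: (4,2,0)
P 3-2 [J1]: (4,3,0)
link4: (5,3,0)
C 3-4 [J2]: (5,3,1)
P 2-0 [J1]: (5,4,1)
C 4-0 [J2]: (5,4,2)
PS 4-2 [J2]: (5,4,3)
link5: (6,4,3)
link6: (7,4,3)
R 1-5 [J1]: (7,5,3)
PS 6-1 [J2]: (7,5,4)
link7: (8,5,4)
P 5-7 [J1]: (8,6,4)
link8: (9,6,4)
R 1-7 [J1]: (9,7,4)
PS 5-8 [J2]: (9,7,5)
Grübler: 3·8 − 2·7 − 5 = 5

M = 5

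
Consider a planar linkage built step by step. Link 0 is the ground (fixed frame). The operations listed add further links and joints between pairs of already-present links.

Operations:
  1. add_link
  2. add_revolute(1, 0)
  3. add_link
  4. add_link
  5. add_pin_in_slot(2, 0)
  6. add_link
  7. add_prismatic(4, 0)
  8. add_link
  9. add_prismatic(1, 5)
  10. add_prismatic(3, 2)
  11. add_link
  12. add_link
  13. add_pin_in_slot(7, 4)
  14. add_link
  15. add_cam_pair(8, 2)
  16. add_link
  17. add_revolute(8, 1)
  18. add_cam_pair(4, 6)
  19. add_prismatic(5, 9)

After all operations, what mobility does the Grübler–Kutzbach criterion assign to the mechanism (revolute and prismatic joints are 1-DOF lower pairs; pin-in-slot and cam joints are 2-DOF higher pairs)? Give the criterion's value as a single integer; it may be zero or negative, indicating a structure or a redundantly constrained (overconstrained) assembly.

(L,J1,J2)=(1,0,0); link0 fixed
link1: (2,0,0)
R 1-0 [J1]: (2,1,0)
link2: (3,1,0)
link3: (4,1,0)
PS 2-0 [J2]: (4,1,1)
link4: (5,1,1)
P 4-0 [J1]: (5,2,1)
link5: (6,2,1)
P 1-5 [J1]: (6,3,1)
P 3-2 [J1]: (6,4,1)
link6: (7,4,1)
link7: (8,4,1)
PS 7-4 [J2]: (8,4,2)
link8: (9,4,2)
C 8-2 [J2]: (9,4,3)
link9: (10,4,3)
R 8-1 [J1]: (10,5,3)
C 4-6 [J2]: (10,5,4)
P 5-9 [J1]: (10,6,4)
Grübler: 3·9 − 2·6 − 4 = 11

M = 11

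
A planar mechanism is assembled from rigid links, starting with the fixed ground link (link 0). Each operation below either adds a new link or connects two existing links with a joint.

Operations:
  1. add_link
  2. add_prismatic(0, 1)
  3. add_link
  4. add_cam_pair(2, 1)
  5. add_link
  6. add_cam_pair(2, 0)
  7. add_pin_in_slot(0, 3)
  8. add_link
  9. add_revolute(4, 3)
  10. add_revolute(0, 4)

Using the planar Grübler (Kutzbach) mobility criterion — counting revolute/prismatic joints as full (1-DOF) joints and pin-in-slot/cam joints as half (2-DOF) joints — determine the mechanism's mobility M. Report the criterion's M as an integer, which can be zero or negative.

M = 3

[1;0;0] (link 0 is ground)
L+ [2;0;0]
P(0,1)∈J1 [2;1;0]
L+ [3;1;0]
C(2,1)∈J2 [3;1;1]
L+ [4;1;1]
C(2,0)∈J2 [4;1;2]
PS(0,3)∈J2 [4;1;3]
L+ [5;1;3]
R(4,3)∈J1 [5;2;3]
R(0,4)∈J1 [5;3;3]
mobility = 12 − 6 − 3 = 3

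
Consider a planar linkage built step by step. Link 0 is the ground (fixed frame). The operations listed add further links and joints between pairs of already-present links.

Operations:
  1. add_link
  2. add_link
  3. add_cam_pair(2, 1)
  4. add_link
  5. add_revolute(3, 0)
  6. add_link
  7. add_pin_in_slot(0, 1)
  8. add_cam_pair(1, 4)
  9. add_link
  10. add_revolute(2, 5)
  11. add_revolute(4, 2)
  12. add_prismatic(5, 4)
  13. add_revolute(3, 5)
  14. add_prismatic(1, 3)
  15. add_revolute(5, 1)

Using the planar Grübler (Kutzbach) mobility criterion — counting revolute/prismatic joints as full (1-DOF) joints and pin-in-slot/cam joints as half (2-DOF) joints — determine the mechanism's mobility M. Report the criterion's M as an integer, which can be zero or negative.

ground; <1,0,0>
#1 <2,0,0>
#2 <3,0,0>
C:2↔1 J2 <3,0,1>
#3 <4,0,1>
R:3↔0 J1 <4,1,1>
#4 <5,1,1>
PS:0↔1 J2 <5,1,2>
C:1↔4 J2 <5,1,3>
#5 <6,1,3>
R:2↔5 J1 <6,2,3>
R:4↔2 J1 <6,3,3>
P:5↔4 J1 <6,4,3>
R:3↔5 J1 <6,5,3>
P:1↔3 J1 <6,6,3>
R:5↔1 J1 <6,7,3>
3×5 − 2×7 − 1×3 = -2

M = -2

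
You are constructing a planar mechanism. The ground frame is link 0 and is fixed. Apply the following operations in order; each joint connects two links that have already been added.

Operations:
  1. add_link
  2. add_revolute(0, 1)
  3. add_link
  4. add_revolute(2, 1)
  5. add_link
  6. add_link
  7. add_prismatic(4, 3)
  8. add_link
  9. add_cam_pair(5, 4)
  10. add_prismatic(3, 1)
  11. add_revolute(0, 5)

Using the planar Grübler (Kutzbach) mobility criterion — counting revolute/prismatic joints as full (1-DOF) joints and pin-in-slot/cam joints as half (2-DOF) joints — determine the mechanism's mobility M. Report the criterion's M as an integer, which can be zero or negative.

M = 4

ground; <1,0,0>
#1 <2,0,0>
R:0↔1 J1 <2,1,0>
#2 <3,1,0>
R:2↔1 J1 <3,2,0>
#3 <4,2,0>
#4 <5,2,0>
P:4↔3 J1 <5,3,0>
#5 <6,3,0>
C:5↔4 J2 <6,3,1>
P:3↔1 J1 <6,4,1>
R:0↔5 J1 <6,5,1>
3×5 − 2×5 − 1×1 = 4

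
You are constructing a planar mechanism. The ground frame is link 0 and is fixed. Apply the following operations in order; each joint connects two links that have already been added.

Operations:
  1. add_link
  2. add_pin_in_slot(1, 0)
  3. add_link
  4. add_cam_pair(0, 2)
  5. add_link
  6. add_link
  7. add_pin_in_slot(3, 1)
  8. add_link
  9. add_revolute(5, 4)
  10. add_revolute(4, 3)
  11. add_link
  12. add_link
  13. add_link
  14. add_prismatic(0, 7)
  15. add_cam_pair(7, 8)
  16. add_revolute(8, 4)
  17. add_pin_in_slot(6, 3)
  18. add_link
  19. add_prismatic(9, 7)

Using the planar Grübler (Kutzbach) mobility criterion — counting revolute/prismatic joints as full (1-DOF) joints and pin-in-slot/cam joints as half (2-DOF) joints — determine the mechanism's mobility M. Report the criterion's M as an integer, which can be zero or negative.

link 0 = ground. State L|J1|J2 = 1|0|0
+link1  2|0|0
PS(1,0) f=2→J2  2|0|1
+link2  3|0|1
C(0,2) f=2→J2  3|0|2
+link3  4|0|2
+link4  5|0|2
PS(3,1) f=2→J2  5|0|3
+link5  6|0|3
R(5,4) f=1→J1  6|1|3
R(4,3) f=1→J1  6|2|3
+link6  7|2|3
+link7  8|2|3
+link8  9|2|3
P(0,7) f=1→J1  9|3|3
C(7,8) f=2→J2  9|3|4
R(8,4) f=1→J1  9|4|4
PS(6,3) f=2→J2  9|4|5
+link9  10|4|5
P(9,7) f=1→J1  10|5|5
M = 3(10−1)−2·5−5 = 27−10−5 = 12

M = 12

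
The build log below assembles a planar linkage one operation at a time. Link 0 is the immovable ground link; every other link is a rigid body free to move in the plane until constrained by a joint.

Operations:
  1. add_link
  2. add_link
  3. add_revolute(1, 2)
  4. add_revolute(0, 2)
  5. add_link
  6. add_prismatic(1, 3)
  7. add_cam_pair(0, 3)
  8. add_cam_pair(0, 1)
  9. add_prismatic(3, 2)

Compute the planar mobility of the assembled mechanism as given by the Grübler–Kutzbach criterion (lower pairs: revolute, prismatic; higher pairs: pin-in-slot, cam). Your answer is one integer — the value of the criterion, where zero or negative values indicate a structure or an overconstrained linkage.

M = -1

link 0 = ground. State L|J1|J2 = 1|0|0
+link1  2|0|0
+link2  3|0|0
R(1,2) f=1→J1  3|1|0
R(0,2) f=1→J1  3|2|0
+link3  4|2|0
P(1,3) f=1→J1  4|3|0
C(0,3) f=2→J2  4|3|1
C(0,1) f=2→J2  4|3|2
P(3,2) f=1→J1  4|4|2
M = 3(4−1)−2·4−2 = 9−8−2 = -1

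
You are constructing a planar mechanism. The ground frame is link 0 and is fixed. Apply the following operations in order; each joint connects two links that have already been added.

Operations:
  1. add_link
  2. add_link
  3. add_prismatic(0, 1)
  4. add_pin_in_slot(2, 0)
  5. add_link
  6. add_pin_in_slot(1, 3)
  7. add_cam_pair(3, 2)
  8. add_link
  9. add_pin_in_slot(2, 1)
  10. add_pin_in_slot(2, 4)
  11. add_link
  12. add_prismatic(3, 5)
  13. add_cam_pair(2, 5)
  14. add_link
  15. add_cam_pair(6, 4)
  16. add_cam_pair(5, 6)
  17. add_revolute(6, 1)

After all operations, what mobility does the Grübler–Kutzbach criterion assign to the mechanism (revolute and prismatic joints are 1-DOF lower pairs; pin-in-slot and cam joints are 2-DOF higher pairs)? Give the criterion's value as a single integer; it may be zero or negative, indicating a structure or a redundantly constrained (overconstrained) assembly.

M = 4

link 0 = ground. State L|J1|J2 = 1|0|0
+link1  2|0|0
+link2  3|0|0
P(0,1) f=1→J1  3|1|0
PS(2,0) f=2→J2  3|1|1
+link3  4|1|1
PS(1,3) f=2→J2  4|1|2
C(3,2) f=2→J2  4|1|3
+link4  5|1|3
PS(2,1) f=2→J2  5|1|4
PS(2,4) f=2→J2  5|1|5
+link5  6|1|5
P(3,5) f=1→J1  6|2|5
C(2,5) f=2→J2  6|2|6
+link6  7|2|6
C(6,4) f=2→J2  7|2|7
C(5,6) f=2→J2  7|2|8
R(6,1) f=1→J1  7|3|8
M = 3(7−1)−2·3−8 = 18−6−8 = 4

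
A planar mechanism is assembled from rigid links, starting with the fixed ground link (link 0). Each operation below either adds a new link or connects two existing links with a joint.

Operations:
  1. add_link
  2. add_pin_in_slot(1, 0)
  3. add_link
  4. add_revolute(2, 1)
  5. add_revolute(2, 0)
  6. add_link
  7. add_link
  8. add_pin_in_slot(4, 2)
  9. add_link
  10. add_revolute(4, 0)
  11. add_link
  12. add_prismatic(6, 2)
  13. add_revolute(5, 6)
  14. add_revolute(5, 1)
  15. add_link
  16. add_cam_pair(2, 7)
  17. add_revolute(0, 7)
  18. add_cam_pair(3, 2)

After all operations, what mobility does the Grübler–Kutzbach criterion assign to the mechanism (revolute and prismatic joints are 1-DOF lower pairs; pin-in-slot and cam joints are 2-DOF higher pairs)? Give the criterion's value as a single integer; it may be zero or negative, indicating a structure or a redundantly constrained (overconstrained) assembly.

M = 3

L=1 J1=0 J2=0
add link → L=2 J1=0 J2=0
PS@1,0 dof=2 J2 → L=2 J1=0 J2=1
add link → L=3 J1=0 J2=1
R@2,1 dof=1 J1 → L=3 J1=1 J2=1
R@2,0 dof=1 J1 → L=3 J1=2 J2=1
add link → L=4 J1=2 J2=1
add link → L=5 J1=2 J2=1
PS@4,2 dof=2 J2 → L=5 J1=2 J2=2
add link → L=6 J1=2 J2=2
R@4,0 dof=1 J1 → L=6 J1=3 J2=2
add link → L=7 J1=3 J2=2
P@6,2 dof=1 J1 → L=7 J1=4 J2=2
R@5,6 dof=1 J1 → L=7 J1=5 J2=2
R@5,1 dof=1 J1 → L=7 J1=6 J2=2
add link → L=8 J1=6 J2=2
C@2,7 dof=2 J2 → L=8 J1=6 J2=3
R@0,7 dof=1 J1 → L=8 J1=7 J2=3
C@3,2 dof=2 J2 → L=8 J1=7 J2=4
M=3(L−1)−2J1−J2=3·7−2·7−4=3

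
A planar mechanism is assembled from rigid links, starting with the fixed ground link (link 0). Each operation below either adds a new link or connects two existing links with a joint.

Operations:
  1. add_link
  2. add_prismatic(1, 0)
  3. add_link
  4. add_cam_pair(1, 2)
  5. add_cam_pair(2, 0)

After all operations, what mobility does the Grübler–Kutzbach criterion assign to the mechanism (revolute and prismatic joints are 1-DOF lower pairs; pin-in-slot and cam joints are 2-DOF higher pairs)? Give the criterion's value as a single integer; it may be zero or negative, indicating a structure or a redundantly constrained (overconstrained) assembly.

M = 2

ground; <1,0,0>
#1 <2,0,0>
P:1↔0 J1 <2,1,0>
#2 <3,1,0>
C:1↔2 J2 <3,1,1>
C:2↔0 J2 <3,1,2>
3×2 − 2×1 − 1×2 = 2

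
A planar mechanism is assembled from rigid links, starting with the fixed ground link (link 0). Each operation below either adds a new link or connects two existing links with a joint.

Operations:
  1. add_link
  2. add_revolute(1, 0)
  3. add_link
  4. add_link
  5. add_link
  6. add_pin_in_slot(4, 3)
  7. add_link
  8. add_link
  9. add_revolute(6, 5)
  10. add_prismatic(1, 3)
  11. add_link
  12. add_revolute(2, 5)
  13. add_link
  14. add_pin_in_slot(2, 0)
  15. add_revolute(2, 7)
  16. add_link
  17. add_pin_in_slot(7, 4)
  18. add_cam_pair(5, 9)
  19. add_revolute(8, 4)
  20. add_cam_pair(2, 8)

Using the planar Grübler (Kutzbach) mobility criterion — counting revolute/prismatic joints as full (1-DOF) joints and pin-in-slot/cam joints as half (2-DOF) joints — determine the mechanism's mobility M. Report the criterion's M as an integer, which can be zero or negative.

M = 10

link 0 = ground. State L|J1|J2 = 1|0|0
+link1  2|0|0
R(1,0) f=1→J1  2|1|0
+link2  3|1|0
+link3  4|1|0
+link4  5|1|0
PS(4,3) f=2→J2  5|1|1
+link5  6|1|1
+link6  7|1|1
R(6,5) f=1→J1  7|2|1
P(1,3) f=1→J1  7|3|1
+link7  8|3|1
R(2,5) f=1→J1  8|4|1
+link8  9|4|1
PS(2,0) f=2→J2  9|4|2
R(2,7) f=1→J1  9|5|2
+link9  10|5|2
PS(7,4) f=2→J2  10|5|3
C(5,9) f=2→J2  10|5|4
R(8,4) f=1→J1  10|6|4
C(2,8) f=2→J2  10|6|5
M = 3(10−1)−2·6−5 = 27−12−5 = 10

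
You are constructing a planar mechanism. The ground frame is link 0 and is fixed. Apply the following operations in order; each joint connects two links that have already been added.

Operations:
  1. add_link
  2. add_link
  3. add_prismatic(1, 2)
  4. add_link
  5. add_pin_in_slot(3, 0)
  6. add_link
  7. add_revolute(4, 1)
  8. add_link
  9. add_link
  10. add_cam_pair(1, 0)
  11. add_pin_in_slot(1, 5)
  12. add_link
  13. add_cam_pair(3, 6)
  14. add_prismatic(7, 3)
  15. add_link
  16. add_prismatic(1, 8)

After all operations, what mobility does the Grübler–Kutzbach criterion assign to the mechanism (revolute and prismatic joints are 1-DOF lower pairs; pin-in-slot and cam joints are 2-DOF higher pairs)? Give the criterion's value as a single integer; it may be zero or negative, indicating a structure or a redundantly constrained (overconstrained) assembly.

link 0 = ground. State L|J1|J2 = 1|0|0
+link1  2|0|0
+link2  3|0|0
P(1,2) f=1→J1  3|1|0
+link3  4|1|0
PS(3,0) f=2→J2  4|1|1
+link4  5|1|1
R(4,1) f=1→J1  5|2|1
+link5  6|2|1
+link6  7|2|1
C(1,0) f=2→J2  7|2|2
PS(1,5) f=2→J2  7|2|3
+link7  8|2|3
C(3,6) f=2→J2  8|2|4
P(7,3) f=1→J1  8|3|4
+link8  9|3|4
P(1,8) f=1→J1  9|4|4
M = 3(9−1)−2·4−4 = 24−8−4 = 12

M = 12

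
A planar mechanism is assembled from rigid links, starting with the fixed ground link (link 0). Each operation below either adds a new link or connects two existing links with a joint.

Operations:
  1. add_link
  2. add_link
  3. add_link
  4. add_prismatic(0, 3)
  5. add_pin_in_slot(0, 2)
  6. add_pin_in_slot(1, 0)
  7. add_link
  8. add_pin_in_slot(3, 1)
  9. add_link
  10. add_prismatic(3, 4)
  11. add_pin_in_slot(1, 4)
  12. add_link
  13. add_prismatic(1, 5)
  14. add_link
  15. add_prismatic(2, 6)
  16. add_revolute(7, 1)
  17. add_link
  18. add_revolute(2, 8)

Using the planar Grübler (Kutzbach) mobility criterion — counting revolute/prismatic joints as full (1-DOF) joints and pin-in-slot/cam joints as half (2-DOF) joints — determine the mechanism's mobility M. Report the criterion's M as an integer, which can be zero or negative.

link 0 = ground. State L|J1|J2 = 1|0|0
+link1  2|0|0
+link2  3|0|0
+link3  4|0|0
P(0,3) f=1→J1  4|1|0
PS(0,2) f=2→J2  4|1|1
PS(1,0) f=2→J2  4|1|2
+link4  5|1|2
PS(3,1) f=2→J2  5|1|3
+link5  6|1|3
P(3,4) f=1→J1  6|2|3
PS(1,4) f=2→J2  6|2|4
+link6  7|2|4
P(1,5) f=1→J1  7|3|4
+link7  8|3|4
P(2,6) f=1→J1  8|4|4
R(7,1) f=1→J1  8|5|4
+link8  9|5|4
R(2,8) f=1→J1  9|6|4
M = 3(9−1)−2·6−4 = 24−12−4 = 8

M = 8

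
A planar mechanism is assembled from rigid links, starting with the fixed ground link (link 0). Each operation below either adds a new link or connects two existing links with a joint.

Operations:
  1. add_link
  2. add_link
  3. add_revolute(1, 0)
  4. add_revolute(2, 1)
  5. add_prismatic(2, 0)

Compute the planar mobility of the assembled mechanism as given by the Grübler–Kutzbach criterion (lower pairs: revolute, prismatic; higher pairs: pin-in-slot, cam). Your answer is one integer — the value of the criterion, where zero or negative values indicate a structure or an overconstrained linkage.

M = 0

(L,J1,J2)=(1,0,0); link0 fixed
link1: (2,0,0)
link2: (3,0,0)
R 1-0 [J1]: (3,1,0)
R 2-1 [J1]: (3,2,0)
P 2-0 [J1]: (3,3,0)
Grübler: 3·2 − 2·3 − 0 = 0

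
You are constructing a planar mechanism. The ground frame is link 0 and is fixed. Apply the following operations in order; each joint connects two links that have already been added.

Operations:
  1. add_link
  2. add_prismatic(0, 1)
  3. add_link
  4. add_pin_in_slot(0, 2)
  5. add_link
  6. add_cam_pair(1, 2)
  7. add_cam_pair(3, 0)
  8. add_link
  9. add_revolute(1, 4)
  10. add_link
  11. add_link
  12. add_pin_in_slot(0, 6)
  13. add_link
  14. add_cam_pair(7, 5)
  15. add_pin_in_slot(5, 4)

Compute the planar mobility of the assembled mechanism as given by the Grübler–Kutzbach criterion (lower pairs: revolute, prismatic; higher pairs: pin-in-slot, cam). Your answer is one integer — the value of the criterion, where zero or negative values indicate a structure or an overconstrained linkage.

(L,J1,J2)=(1,0,0); link0 fixed
link1: (2,0,0)
P 0-1 [J1]: (2,1,0)
link2: (3,1,0)
PS 0-2 [J2]: (3,1,1)
link3: (4,1,1)
C 1-2 [J2]: (4,1,2)
C 3-0 [J2]: (4,1,3)
link4: (5,1,3)
R 1-4 [J1]: (5,2,3)
link5: (6,2,3)
link6: (7,2,3)
PS 0-6 [J2]: (7,2,4)
link7: (8,2,4)
C 7-5 [J2]: (8,2,5)
PS 5-4 [J2]: (8,2,6)
Grübler: 3·7 − 2·2 − 6 = 11

M = 11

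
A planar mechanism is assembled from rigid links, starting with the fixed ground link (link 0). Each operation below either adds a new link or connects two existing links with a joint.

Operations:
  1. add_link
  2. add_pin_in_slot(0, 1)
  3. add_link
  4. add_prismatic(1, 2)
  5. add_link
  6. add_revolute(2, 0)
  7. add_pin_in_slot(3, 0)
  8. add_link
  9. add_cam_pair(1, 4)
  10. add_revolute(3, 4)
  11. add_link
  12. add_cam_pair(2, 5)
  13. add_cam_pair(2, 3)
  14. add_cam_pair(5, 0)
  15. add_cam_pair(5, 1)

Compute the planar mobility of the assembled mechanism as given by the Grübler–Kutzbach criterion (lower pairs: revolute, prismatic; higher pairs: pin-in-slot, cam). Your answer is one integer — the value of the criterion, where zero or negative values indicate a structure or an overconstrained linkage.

M = 2

link 0 = ground. State L|J1|J2 = 1|0|0
+link1  2|0|0
PS(0,1) f=2→J2  2|0|1
+link2  3|0|1
P(1,2) f=1→J1  3|1|1
+link3  4|1|1
R(2,0) f=1→J1  4|2|1
PS(3,0) f=2→J2  4|2|2
+link4  5|2|2
C(1,4) f=2→J2  5|2|3
R(3,4) f=1→J1  5|3|3
+link5  6|3|3
C(2,5) f=2→J2  6|3|4
C(2,3) f=2→J2  6|3|5
C(5,0) f=2→J2  6|3|6
C(5,1) f=2→J2  6|3|7
M = 3(6−1)−2·3−7 = 15−6−7 = 2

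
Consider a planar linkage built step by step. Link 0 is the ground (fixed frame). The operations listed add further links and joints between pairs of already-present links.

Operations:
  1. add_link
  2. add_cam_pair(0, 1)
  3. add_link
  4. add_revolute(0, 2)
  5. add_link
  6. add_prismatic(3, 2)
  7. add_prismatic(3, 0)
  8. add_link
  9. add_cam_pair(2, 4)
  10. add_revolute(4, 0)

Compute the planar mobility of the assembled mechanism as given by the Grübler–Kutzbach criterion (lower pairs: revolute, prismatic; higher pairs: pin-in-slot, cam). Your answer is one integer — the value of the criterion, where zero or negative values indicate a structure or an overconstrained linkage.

M = 2

ground; <1,0,0>
#1 <2,0,0>
C:0↔1 J2 <2,0,1>
#2 <3,0,1>
R:0↔2 J1 <3,1,1>
#3 <4,1,1>
P:3↔2 J1 <4,2,1>
P:3↔0 J1 <4,3,1>
#4 <5,3,1>
C:2↔4 J2 <5,3,2>
R:4↔0 J1 <5,4,2>
3×4 − 2×4 − 1×2 = 2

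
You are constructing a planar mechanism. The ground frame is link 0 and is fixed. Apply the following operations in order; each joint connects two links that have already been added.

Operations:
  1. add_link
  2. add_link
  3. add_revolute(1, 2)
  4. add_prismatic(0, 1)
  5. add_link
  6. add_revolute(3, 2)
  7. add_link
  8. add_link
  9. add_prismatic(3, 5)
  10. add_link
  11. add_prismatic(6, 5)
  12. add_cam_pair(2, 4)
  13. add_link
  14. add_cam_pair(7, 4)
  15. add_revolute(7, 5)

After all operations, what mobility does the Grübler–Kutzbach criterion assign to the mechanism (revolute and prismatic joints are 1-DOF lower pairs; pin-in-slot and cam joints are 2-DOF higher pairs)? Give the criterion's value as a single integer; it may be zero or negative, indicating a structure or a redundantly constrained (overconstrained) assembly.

[1;0;0] (link 0 is ground)
L+ [2;0;0]
L+ [3;0;0]
R(1,2)∈J1 [3;1;0]
P(0,1)∈J1 [3;2;0]
L+ [4;2;0]
R(3,2)∈J1 [4;3;0]
L+ [5;3;0]
L+ [6;3;0]
P(3,5)∈J1 [6;4;0]
L+ [7;4;0]
P(6,5)∈J1 [7;5;0]
C(2,4)∈J2 [7;5;1]
L+ [8;5;1]
C(7,4)∈J2 [8;5;2]
R(7,5)∈J1 [8;6;2]
mobility = 21 − 12 − 2 = 7

M = 7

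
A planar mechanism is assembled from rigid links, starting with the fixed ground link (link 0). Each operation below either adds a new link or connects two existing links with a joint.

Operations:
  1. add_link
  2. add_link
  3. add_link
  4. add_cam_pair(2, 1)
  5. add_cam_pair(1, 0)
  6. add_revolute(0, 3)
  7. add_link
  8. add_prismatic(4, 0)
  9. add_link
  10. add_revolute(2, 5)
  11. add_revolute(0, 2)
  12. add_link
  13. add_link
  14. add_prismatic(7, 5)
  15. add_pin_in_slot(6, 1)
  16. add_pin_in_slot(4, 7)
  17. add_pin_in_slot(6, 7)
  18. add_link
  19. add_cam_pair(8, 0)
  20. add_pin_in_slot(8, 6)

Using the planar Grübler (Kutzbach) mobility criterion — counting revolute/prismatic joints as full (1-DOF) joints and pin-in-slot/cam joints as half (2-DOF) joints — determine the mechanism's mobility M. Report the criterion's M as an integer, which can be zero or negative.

link 0 = ground. State L|J1|J2 = 1|0|0
+link1  2|0|0
+link2  3|0|0
+link3  4|0|0
C(2,1) f=2→J2  4|0|1
C(1,0) f=2→J2  4|0|2
R(0,3) f=1→J1  4|1|2
+link4  5|1|2
P(4,0) f=1→J1  5|2|2
+link5  6|2|2
R(2,5) f=1→J1  6|3|2
R(0,2) f=1→J1  6|4|2
+link6  7|4|2
+link7  8|4|2
P(7,5) f=1→J1  8|5|2
PS(6,1) f=2→J2  8|5|3
PS(4,7) f=2→J2  8|5|4
PS(6,7) f=2→J2  8|5|5
+link8  9|5|5
C(8,0) f=2→J2  9|5|6
PS(8,6) f=2→J2  9|5|7
M = 3(9−1)−2·5−7 = 24−10−7 = 7

M = 7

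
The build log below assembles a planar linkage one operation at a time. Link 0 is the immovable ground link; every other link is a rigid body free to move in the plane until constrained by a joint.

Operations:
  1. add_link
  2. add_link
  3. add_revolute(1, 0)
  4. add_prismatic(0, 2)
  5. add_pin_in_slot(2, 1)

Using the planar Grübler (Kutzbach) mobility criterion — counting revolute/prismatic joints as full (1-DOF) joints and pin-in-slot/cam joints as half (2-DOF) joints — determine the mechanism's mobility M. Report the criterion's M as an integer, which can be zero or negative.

[1;0;0] (link 0 is ground)
L+ [2;0;0]
L+ [3;0;0]
R(1,0)∈J1 [3;1;0]
P(0,2)∈J1 [3;2;0]
PS(2,1)∈J2 [3;2;1]
mobility = 6 − 4 − 1 = 1

M = 1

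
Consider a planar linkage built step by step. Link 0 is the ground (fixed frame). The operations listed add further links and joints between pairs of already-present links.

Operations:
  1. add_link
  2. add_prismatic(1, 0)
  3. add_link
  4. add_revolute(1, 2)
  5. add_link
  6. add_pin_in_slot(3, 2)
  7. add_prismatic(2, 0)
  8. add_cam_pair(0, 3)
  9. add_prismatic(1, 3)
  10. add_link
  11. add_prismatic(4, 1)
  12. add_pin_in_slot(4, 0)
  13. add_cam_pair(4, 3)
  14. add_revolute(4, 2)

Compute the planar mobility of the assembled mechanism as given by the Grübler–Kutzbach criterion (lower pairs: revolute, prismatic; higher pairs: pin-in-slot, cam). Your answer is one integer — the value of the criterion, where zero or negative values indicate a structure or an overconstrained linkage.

M = -4

L=1 J1=0 J2=0
add link → L=2 J1=0 J2=0
P@1,0 dof=1 J1 → L=2 J1=1 J2=0
add link → L=3 J1=1 J2=0
R@1,2 dof=1 J1 → L=3 J1=2 J2=0
add link → L=4 J1=2 J2=0
PS@3,2 dof=2 J2 → L=4 J1=2 J2=1
P@2,0 dof=1 J1 → L=4 J1=3 J2=1
C@0,3 dof=2 J2 → L=4 J1=3 J2=2
P@1,3 dof=1 J1 → L=4 J1=4 J2=2
add link → L=5 J1=4 J2=2
P@4,1 dof=1 J1 → L=5 J1=5 J2=2
PS@4,0 dof=2 J2 → L=5 J1=5 J2=3
C@4,3 dof=2 J2 → L=5 J1=5 J2=4
R@4,2 dof=1 J1 → L=5 J1=6 J2=4
M=3(L−1)−2J1−J2=3·4−2·6−4=-4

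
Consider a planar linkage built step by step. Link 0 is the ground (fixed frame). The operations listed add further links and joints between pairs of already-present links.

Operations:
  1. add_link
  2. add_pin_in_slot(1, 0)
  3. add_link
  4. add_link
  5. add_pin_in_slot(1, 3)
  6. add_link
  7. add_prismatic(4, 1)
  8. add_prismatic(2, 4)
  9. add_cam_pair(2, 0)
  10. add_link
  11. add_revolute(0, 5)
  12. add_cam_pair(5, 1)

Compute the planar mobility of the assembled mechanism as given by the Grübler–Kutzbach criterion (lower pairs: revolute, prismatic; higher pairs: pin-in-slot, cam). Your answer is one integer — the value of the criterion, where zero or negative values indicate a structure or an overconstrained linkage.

M = 5

ground; <1,0,0>
#1 <2,0,0>
PS:1↔0 J2 <2,0,1>
#2 <3,0,1>
#3 <4,0,1>
PS:1↔3 J2 <4,0,2>
#4 <5,0,2>
P:4↔1 J1 <5,1,2>
P:2↔4 J1 <5,2,2>
C:2↔0 J2 <5,2,3>
#5 <6,2,3>
R:0↔5 J1 <6,3,3>
C:5↔1 J2 <6,3,4>
3×5 − 2×3 − 1×4 = 5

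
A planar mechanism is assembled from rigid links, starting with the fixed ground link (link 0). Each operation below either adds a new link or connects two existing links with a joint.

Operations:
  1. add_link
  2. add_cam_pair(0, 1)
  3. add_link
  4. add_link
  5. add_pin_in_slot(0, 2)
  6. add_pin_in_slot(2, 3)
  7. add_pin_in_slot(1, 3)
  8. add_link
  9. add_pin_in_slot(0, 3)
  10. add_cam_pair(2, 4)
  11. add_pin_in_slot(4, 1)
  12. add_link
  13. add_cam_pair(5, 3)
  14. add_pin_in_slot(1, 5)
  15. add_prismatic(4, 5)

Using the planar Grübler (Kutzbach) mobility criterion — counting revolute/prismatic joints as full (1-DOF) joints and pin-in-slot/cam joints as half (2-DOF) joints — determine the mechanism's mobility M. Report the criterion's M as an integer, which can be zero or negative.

[1;0;0] (link 0 is ground)
L+ [2;0;0]
C(0,1)∈J2 [2;0;1]
L+ [3;0;1]
L+ [4;0;1]
PS(0,2)∈J2 [4;0;2]
PS(2,3)∈J2 [4;0;3]
PS(1,3)∈J2 [4;0;4]
L+ [5;0;4]
PS(0,3)∈J2 [5;0;5]
C(2,4)∈J2 [5;0;6]
PS(4,1)∈J2 [5;0;7]
L+ [6;0;7]
C(5,3)∈J2 [6;0;8]
PS(1,5)∈J2 [6;0;9]
P(4,5)∈J1 [6;1;9]
mobility = 15 − 2 − 9 = 4

M = 4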